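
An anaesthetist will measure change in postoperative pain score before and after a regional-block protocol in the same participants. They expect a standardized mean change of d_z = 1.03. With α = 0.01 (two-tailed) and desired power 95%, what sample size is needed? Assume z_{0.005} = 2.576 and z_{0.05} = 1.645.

For a paired (one-sample on differences) test: n = ((z_{α/2} + z_β) / d)².
z_{α/2} + z_β = 2.576 + 1.645 = 4.221.
n = (4.221 / 1.03)² = 4.098² = 16.79.
Round up.

n = 17 pairs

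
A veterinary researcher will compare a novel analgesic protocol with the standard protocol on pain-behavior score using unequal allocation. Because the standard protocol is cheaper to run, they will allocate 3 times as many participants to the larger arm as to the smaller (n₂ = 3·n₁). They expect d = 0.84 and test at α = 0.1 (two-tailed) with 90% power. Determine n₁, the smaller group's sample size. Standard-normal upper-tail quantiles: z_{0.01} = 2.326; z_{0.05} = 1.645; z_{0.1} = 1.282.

n₁ = 17

With allocation ratio k = n₂/n₁ = 3, Var(x̄₁−x̄₂) = σ²(1/n₁ + 1/(k·n₁)) = σ²·(k+1)/(k·n₁).
So n₁ = (1 + 1/k)·((z_{α/2} + z_β)/d)² = 1.333 × (2.927/0.84)².
n₁ = 1.333 × 12.14 = 16.2.
Round up: n₁ = 17, giving n₂ = 3 × 17 = 51.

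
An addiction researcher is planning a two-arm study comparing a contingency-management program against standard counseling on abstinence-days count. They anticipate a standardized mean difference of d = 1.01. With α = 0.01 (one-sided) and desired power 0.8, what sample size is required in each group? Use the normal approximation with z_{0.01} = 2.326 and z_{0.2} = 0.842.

For two independent groups with equal n: n = 2·((z_{α} + z_β) / d)².
z_{α} + z_β = 2.326 + 0.842 = 3.168.
n = 2 × (3.168 / 1.01)² = 2 × 3.137² = 2 × 9.84 = 19.7.
Round up to the next whole participant.

n = 20 per group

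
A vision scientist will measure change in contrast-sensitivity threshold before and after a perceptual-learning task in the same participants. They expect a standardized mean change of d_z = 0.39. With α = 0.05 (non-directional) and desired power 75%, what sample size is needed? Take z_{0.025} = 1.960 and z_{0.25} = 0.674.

For a paired (one-sample on differences) test: n = ((z_{α/2} + z_β) / d)².
z_{α/2} + z_β = 1.960 + 0.674 = 2.634.
n = (2.634 / 0.39)² = 6.754² = 45.61.
Round up.

n = 46 pairs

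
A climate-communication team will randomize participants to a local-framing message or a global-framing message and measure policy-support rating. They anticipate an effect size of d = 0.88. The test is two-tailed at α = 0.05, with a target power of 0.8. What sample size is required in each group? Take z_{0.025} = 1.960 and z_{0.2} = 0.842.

For two independent groups with equal n: n = 2·((z_{α/2} + z_β) / d)².
z_{α/2} + z_β = 1.960 + 0.842 = 2.802.
n = 2 × (2.802 / 0.88)² = 2 × 3.184² = 2 × 10.14 = 20.3.
Round up to the next whole participant.

n = 21 per group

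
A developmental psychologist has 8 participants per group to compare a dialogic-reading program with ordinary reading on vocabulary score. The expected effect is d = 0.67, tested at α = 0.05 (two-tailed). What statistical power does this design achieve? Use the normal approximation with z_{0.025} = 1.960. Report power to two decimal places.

power ≈ 0.27

For two equal groups, power = Φ(d·√(n/2) − z_{α/2}).
d·√(n/2) = 0.67 × √(8/2) = 0.67 × 2.000 = 1.340.
z_β = 1.340 − 1.960 = -0.620.
Power = Φ(-0.620) = 0.268.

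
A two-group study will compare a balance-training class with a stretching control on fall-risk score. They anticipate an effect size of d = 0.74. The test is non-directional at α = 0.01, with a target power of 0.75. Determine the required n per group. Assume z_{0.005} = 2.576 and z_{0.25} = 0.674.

n = 39 per group

For two independent groups with equal n: n = 2·((z_{α/2} + z_β) / d)².
z_{α/2} + z_β = 2.576 + 0.674 = 3.250.
n = 2 × (3.250 / 0.74)² = 2 × 4.392² = 2 × 19.29 = 38.6.
Round up to the next whole participant.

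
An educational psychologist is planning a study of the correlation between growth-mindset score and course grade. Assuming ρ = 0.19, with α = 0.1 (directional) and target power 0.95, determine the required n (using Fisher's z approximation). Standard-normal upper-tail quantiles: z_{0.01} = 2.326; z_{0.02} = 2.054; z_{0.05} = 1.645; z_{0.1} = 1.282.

n = 235

Fisher's z: C = ½·ln((1+r)/(1−r)) = ½·ln(1.4691) = 0.1923.
n = ((z_{α} + z_β)/C)² + 3.
(1.282 + 1.645) / 0.1923 = 2.927 / 0.1923 = 15.221.
n = 15.221² + 3 = 231.68 + 3 = 234.7.
Round up.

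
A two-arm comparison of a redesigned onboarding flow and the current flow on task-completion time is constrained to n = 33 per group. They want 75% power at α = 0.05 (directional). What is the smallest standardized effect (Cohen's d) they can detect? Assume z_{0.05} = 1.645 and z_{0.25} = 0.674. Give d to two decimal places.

d_min ≈ 0.57

For two independent groups of n = 33 each: d_min = (z_{α} + z_β)·√(2/n).
z-sum = 1.645 + 0.674 = 2.319.
d_min = 2.319 × √(2/33) = 2.319 × 0.2462 = 0.571.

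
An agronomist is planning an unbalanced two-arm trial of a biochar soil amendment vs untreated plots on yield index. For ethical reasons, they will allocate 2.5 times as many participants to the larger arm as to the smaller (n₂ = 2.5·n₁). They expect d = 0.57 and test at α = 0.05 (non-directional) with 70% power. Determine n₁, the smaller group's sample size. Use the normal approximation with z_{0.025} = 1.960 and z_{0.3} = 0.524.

n₁ = 27

With allocation ratio k = n₂/n₁ = 2.5, Var(x̄₁−x̄₂) = σ²(1/n₁ + 1/(k·n₁)) = σ²·(k+1)/(k·n₁).
So n₁ = (1 + 1/k)·((z_{α/2} + z_β)/d)² = 1.400 × (2.484/0.57)².
n₁ = 1.400 × 18.99 = 26.6.
Round up: n₁ = 27, giving n₂ = ⌈2.5 × 27⌉ = ⌈67.5⌉ = 68.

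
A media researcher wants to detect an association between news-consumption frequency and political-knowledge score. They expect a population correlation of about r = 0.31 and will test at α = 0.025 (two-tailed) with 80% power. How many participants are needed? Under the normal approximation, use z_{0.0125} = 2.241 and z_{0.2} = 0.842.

n = 96

Fisher's z: C = ½·ln((1+r)/(1−r)) = ½·ln(1.8986) = 0.3205.
n = ((z_{α/2} + z_β)/C)² + 3.
(2.241 + 0.842) / 0.3205 = 3.083 / 0.3205 = 9.619.
n = 9.619² + 3 = 92.53 + 3 = 95.5.
Round up.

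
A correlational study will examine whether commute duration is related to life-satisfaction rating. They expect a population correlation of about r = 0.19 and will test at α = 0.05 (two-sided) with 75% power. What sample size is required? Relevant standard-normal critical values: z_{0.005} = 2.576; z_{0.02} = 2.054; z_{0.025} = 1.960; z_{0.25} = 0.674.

n = 191

Fisher's z: C = ½·ln((1+r)/(1−r)) = ½·ln(1.4691) = 0.1923.
n = ((z_{α/2} + z_β)/C)² + 3.
(1.960 + 0.674) / 0.1923 = 2.634 / 0.1923 = 13.697.
n = 13.697² + 3 = 187.62 + 3 = 190.6.
Round up.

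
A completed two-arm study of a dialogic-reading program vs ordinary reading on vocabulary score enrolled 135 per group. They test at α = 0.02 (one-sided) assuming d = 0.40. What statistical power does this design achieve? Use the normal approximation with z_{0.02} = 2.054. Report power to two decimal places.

For two equal groups, power = Φ(d·√(n/2) − z_{α}).
d·√(n/2) = 0.40 × √(135/2) = 0.40 × 8.216 = 3.286.
z_β = 3.286 − 2.054 = 1.232.
Power = Φ(1.232) = 0.891.

power ≈ 0.89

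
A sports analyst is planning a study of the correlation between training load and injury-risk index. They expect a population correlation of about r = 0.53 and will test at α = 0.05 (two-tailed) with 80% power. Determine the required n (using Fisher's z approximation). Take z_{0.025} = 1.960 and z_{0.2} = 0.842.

Fisher's z: C = ½·ln((1+r)/(1−r)) = ½·ln(3.2553) = 0.5901.
n = ((z_{α/2} + z_β)/C)² + 3.
(1.960 + 0.842) / 0.5901 = 2.802 / 0.5901 = 4.748.
n = 4.748² + 3 = 22.55 + 3 = 25.5.
Round up.

n = 26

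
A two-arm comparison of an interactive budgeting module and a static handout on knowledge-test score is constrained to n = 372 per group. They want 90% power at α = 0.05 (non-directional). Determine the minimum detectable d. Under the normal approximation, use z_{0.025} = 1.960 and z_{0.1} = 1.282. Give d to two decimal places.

d_min ≈ 0.24

For two independent groups of n = 372 each: d_min = (z_{α/2} + z_β)·√(2/n).
z-sum = 1.960 + 1.282 = 3.242.
d_min = 3.242 × √(2/372) = 3.242 × 0.0733 = 0.238.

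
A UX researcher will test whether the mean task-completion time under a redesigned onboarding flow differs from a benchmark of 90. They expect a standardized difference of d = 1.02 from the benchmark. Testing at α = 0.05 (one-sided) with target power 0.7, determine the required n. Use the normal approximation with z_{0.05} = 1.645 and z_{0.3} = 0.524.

For a one-sample test: n = ((z_{α} + z_β) / d)².
z_{α} + z_β = 1.645 + 0.524 = 2.169.
n = (2.169 / 1.02)² = 2.126² = 4.52.
Round up.

n = 5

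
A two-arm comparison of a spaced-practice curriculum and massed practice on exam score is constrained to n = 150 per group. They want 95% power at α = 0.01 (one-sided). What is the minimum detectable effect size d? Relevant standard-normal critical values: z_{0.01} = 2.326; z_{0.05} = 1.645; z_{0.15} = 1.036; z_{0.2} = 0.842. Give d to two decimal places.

For two independent groups of n = 150 each: d_min = (z_{α} + z_β)·√(2/n).
z-sum = 2.326 + 1.645 = 3.971.
d_min = 3.971 × √(2/150) = 3.971 × 0.1155 = 0.459.

d_min ≈ 0.46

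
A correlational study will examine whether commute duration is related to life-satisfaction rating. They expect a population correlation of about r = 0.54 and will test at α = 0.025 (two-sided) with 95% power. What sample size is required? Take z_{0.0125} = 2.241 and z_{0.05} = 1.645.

n = 45

Fisher's z: C = ½·ln((1+r)/(1−r)) = ½·ln(3.3478) = 0.6042.
n = ((z_{α/2} + z_β)/C)² + 3.
(2.241 + 1.645) / 0.6042 = 3.886 / 0.6042 = 6.432.
n = 6.432² + 3 = 41.37 + 3 = 44.4.
Round up.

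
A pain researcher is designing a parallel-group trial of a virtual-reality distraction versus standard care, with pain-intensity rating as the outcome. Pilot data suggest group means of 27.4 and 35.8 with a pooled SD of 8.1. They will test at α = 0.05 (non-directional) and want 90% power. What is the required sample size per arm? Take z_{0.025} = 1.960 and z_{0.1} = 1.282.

n = 20 per group

Cohen's d = |M₁ − M₂| / SD_pooled = |27.4 − 35.8| / 8.1 = 8.4 / 8.1 = 1.037.
For two independent groups with equal n: n = 2·((z_{α/2} + z_β) / d)².
z_{α/2} + z_β = 1.960 + 1.282 = 3.242.
n = 2 × (3.242 / 1.037)² = 2 × 3.126² = 2 × 9.77 = 19.5.
Round up to the next whole participant.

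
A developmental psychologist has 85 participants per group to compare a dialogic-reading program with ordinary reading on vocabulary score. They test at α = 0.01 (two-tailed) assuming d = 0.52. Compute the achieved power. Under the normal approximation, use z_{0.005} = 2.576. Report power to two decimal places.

For two equal groups, power = Φ(d·√(n/2) − z_{α/2}).
d·√(n/2) = 0.52 × √(85/2) = 0.52 × 6.519 = 3.390.
z_β = 3.390 − 2.576 = 0.814.
Power = Φ(0.814) = 0.792.

power ≈ 0.79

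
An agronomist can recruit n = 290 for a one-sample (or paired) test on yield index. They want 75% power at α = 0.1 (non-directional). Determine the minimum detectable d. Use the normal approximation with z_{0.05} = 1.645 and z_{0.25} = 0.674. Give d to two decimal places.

d_min ≈ 0.14

For a single sample (or paired design) of n = 290: d_min = (z_{α/2} + z_β)/√n.
z-sum = 1.645 + 0.674 = 2.319.
d_min = 2.319 / √290 = 2.319 / 17.029 = 0.136.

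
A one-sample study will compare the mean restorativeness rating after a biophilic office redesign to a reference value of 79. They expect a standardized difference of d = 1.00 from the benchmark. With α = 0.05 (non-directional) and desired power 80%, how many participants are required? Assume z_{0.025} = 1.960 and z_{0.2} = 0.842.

n = 8

For a one-sample test: n = ((z_{α/2} + z_β) / d)².
z_{α/2} + z_β = 1.960 + 0.842 = 2.802.
n = (2.802 / 1.00)² = 2.802² = 7.85.
Round up.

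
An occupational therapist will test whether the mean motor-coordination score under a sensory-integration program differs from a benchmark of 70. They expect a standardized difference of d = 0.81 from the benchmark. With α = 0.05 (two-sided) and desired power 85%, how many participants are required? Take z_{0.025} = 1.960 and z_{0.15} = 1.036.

For a one-sample test: n = ((z_{α/2} + z_β) / d)².
z_{α/2} + z_β = 1.960 + 1.036 = 2.996.
n = (2.996 / 0.81)² = 3.699² = 13.68.
Round up.

n = 14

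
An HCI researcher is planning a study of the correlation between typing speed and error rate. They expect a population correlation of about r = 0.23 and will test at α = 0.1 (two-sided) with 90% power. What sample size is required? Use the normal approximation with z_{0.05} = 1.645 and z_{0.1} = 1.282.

n = 160

Fisher's z: C = ½·ln((1+r)/(1−r)) = ½·ln(1.5974) = 0.2342.
n = ((z_{α/2} + z_β)/C)² + 3.
(1.645 + 1.282) / 0.2342 = 2.927 / 0.2342 = 12.498.
n = 12.498² + 3 = 156.20 + 3 = 159.2.
Round up.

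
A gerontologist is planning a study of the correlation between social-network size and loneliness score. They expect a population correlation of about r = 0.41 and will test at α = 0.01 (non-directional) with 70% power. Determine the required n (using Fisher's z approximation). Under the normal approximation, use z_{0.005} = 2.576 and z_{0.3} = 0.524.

Fisher's z: C = ½·ln((1+r)/(1−r)) = ½·ln(2.3898) = 0.4356.
n = ((z_{α/2} + z_β)/C)² + 3.
(2.576 + 0.524) / 0.4356 = 3.100 / 0.4356 = 7.117.
n = 7.117² + 3 = 50.65 + 3 = 53.6.
Round up.

n = 54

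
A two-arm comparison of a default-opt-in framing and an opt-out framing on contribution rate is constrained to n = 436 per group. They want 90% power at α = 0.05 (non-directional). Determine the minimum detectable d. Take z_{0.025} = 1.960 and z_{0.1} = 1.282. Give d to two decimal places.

For two independent groups of n = 436 each: d_min = (z_{α/2} + z_β)·√(2/n).
z-sum = 1.960 + 1.282 = 3.242.
d_min = 3.242 × √(2/436) = 3.242 × 0.0677 = 0.220.

d_min ≈ 0.22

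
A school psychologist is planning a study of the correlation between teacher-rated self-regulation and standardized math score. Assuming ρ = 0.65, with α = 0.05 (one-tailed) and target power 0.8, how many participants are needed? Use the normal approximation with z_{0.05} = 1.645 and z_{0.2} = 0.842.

n = 14

Fisher's z: C = ½·ln((1+r)/(1−r)) = ½·ln(4.7143) = 0.7753.
n = ((z_{α} + z_β)/C)² + 3.
(1.645 + 0.842) / 0.7753 = 2.487 / 0.7753 = 3.208.
n = 3.208² + 3 = 10.29 + 3 = 13.3.
Round up.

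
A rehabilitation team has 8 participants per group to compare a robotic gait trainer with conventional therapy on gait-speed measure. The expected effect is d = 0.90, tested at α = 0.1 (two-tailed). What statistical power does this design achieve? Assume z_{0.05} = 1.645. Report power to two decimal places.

For two equal groups, power = Φ(d·√(n/2) − z_{α/2}).
d·√(n/2) = 0.90 × √(8/2) = 0.90 × 2.000 = 1.800.
z_β = 1.800 − 1.645 = 0.155.
Power = Φ(0.155) = 0.562.

power ≈ 0.56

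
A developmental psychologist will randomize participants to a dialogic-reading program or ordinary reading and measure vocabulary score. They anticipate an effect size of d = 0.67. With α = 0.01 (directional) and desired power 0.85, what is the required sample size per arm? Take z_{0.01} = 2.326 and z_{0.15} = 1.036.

n = 51 per group

For two independent groups with equal n: n = 2·((z_{α} + z_β) / d)².
z_{α} + z_β = 2.326 + 1.036 = 3.362.
n = 2 × (3.362 / 0.67)² = 2 × 5.018² = 2 × 25.18 = 50.4.
Round up to the next whole participant.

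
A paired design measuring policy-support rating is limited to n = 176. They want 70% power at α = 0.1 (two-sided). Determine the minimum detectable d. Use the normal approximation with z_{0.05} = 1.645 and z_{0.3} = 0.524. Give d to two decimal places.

For a single sample (or paired design) of n = 176: d_min = (z_{α/2} + z_β)/√n.
z-sum = 1.645 + 0.524 = 2.169.
d_min = 2.169 / √176 = 2.169 / 13.266 = 0.163.

d_min ≈ 0.16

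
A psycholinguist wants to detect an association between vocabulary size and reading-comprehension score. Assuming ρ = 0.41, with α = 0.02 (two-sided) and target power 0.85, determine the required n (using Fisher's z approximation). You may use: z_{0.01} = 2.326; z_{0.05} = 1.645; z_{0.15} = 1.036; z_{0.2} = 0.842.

Fisher's z: C = ½·ln((1+r)/(1−r)) = ½·ln(2.3898) = 0.4356.
n = ((z_{α/2} + z_β)/C)² + 3.
(2.326 + 1.036) / 0.4356 = 3.362 / 0.4356 = 7.718.
n = 7.718² + 3 = 59.57 + 3 = 62.6.
Round up.

n = 63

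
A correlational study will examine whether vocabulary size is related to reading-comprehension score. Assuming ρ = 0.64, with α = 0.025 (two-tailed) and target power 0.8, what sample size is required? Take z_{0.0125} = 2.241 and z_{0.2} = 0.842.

n = 20

Fisher's z: C = ½·ln((1+r)/(1−r)) = ½·ln(4.5556) = 0.7582.
n = ((z_{α/2} + z_β)/C)² + 3.
(2.241 + 0.842) / 0.7582 = 3.083 / 0.7582 = 4.066.
n = 4.066² + 3 = 16.53 + 3 = 19.5.
Round up.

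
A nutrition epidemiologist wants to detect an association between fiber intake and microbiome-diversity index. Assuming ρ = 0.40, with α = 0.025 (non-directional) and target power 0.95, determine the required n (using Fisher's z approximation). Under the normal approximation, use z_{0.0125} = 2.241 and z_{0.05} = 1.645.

n = 88

Fisher's z: C = ½·ln((1+r)/(1−r)) = ½·ln(2.3333) = 0.4236.
n = ((z_{α/2} + z_β)/C)² + 3.
(2.241 + 1.645) / 0.4236 = 3.886 / 0.4236 = 9.174.
n = 9.174² + 3 = 84.16 + 3 = 87.2.
Round up.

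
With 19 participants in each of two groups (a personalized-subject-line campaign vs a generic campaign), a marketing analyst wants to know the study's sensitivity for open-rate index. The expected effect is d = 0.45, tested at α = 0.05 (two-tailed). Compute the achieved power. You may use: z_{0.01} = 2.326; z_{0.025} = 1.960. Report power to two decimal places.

power ≈ 0.28

For two equal groups, power = Φ(d·√(n/2) − z_{α/2}).
d·√(n/2) = 0.45 × √(19/2) = 0.45 × 3.082 = 1.387.
z_β = 1.387 − 1.960 = -0.573.
Power = Φ(-0.573) = 0.283.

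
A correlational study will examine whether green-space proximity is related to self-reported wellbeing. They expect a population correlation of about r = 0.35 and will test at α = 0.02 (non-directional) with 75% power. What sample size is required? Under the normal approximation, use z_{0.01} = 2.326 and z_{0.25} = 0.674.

n = 71

Fisher's z: C = ½·ln((1+r)/(1−r)) = ½·ln(2.0769) = 0.3654.
n = ((z_{α/2} + z_β)/C)² + 3.
(2.326 + 0.674) / 0.3654 = 3.000 / 0.3654 = 8.210.
n = 8.210² + 3 = 67.41 + 3 = 70.4.
Round up.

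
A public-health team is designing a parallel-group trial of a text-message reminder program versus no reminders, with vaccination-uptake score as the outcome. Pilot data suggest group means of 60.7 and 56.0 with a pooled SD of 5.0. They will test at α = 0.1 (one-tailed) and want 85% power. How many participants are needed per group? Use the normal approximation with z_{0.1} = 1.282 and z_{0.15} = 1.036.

n = 13 per group

Cohen's d = |M₁ − M₂| / SD_pooled = |60.7 − 56.0| / 5.0 = 4.7 / 5.0 = 0.940.
For two independent groups with equal n: n = 2·((z_{α} + z_β) / d)².
z_{α} + z_β = 1.282 + 1.036 = 2.318.
n = 2 × (2.318 / 0.940)² = 2 × 2.466² = 2 × 6.08 = 12.2.
Round up to the next whole participant.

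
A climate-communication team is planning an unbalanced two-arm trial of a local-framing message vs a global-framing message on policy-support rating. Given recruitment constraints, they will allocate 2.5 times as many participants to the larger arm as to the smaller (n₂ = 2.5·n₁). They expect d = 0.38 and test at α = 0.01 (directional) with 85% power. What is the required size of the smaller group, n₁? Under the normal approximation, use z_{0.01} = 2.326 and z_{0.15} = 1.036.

With allocation ratio k = n₂/n₁ = 2.5, Var(x̄₁−x̄₂) = σ²(1/n₁ + 1/(k·n₁)) = σ²·(k+1)/(k·n₁).
So n₁ = (1 + 1/k)·((z_{α} + z_β)/d)² = 1.400 × (3.362/0.38)².
n₁ = 1.400 × 78.28 = 109.6.
Round up: n₁ = 110, giving n₂ = 2.5 × 110 = 275.

n₁ = 110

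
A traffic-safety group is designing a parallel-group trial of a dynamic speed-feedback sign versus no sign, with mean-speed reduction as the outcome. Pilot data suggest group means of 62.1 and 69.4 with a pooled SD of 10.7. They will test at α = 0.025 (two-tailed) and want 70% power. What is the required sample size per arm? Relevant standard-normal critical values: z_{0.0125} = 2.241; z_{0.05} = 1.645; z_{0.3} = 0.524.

Cohen's d = |M₁ − M₂| / SD_pooled = |62.1 − 69.4| / 10.7 = 7.3 / 10.7 = 0.682.
For two independent groups with equal n: n = 2·((z_{α/2} + z_β) / d)².
z_{α/2} + z_β = 2.241 + 0.524 = 2.765.
n = 2 × (2.765 / 0.682)² = 2 × 4.054² = 2 × 16.44 = 32.9.
Round up to the next whole participant.

n = 33 per group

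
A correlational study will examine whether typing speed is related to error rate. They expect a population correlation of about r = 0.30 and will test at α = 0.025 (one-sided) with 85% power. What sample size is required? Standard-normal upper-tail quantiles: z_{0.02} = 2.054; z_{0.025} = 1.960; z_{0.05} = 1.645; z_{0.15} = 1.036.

Fisher's z: C = ½·ln((1+r)/(1−r)) = ½·ln(1.8571) = 0.3095.
n = ((z_{α} + z_β)/C)² + 3.
(1.960 + 1.036) / 0.3095 = 2.996 / 0.3095 = 9.680.
n = 9.680² + 3 = 93.70 + 3 = 96.7.
Round up.

n = 97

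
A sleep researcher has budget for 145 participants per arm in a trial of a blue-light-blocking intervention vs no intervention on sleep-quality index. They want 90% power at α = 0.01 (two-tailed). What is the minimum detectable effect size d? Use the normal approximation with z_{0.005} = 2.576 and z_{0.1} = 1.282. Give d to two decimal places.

d_min ≈ 0.45

For two independent groups of n = 145 each: d_min = (z_{α/2} + z_β)·√(2/n).
z-sum = 2.576 + 1.282 = 3.858.
d_min = 3.858 × √(2/145) = 3.858 × 0.1174 = 0.453.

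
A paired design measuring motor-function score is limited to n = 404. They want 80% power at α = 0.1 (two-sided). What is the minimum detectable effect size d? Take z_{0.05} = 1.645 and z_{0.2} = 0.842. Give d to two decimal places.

d_min ≈ 0.12

For a single sample (or paired design) of n = 404: d_min = (z_{α/2} + z_β)/√n.
z-sum = 1.645 + 0.842 = 2.487.
d_min = 2.487 / √404 = 2.487 / 20.100 = 0.124.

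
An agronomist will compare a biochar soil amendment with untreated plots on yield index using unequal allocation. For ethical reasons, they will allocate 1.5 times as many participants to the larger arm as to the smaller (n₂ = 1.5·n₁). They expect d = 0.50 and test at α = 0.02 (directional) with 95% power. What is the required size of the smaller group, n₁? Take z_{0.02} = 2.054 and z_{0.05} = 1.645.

With allocation ratio k = n₂/n₁ = 1.5, Var(x̄₁−x̄₂) = σ²(1/n₁ + 1/(k·n₁)) = σ²·(k+1)/(k·n₁).
So n₁ = (1 + 1/k)·((z_{α} + z_β)/d)² = 1.667 × (3.699/0.50)².
n₁ = 1.667 × 54.73 = 91.2.
Round up: n₁ = 92, giving n₂ = 1.5 × 92 = 138.

n₁ = 92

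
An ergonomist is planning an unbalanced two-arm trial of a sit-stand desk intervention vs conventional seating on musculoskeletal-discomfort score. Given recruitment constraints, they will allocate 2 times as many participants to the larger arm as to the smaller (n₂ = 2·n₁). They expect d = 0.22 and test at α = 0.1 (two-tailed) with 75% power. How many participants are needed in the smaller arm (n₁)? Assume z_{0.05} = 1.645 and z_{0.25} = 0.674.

n₁ = 167

With allocation ratio k = n₂/n₁ = 2, Var(x̄₁−x̄₂) = σ²(1/n₁ + 1/(k·n₁)) = σ²·(k+1)/(k·n₁).
So n₁ = (1 + 1/k)·((z_{α/2} + z_β)/d)² = 1.500 × (2.319/0.22)².
n₁ = 1.500 × 111.11 = 166.7.
Round up: n₁ = 167, giving n₂ = 2 × 167 = 334.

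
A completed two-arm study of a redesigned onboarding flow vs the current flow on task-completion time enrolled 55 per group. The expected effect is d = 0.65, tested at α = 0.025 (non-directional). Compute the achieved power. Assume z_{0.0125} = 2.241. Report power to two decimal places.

For two equal groups, power = Φ(d·√(n/2) − z_{α/2}).
d·√(n/2) = 0.65 × √(55/2) = 0.65 × 5.244 = 3.409.
z_β = 3.409 − 2.241 = 1.168.
Power = Φ(1.168) = 0.879.

power ≈ 0.88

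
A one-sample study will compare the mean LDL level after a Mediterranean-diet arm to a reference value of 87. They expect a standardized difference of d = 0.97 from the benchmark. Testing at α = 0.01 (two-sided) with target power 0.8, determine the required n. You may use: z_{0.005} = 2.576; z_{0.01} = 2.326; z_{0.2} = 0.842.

n = 13

For a one-sample test: n = ((z_{α/2} + z_β) / d)².
z_{α/2} + z_β = 2.576 + 0.842 = 3.418.
n = (3.418 / 0.97)² = 3.524² = 12.42.
Round up.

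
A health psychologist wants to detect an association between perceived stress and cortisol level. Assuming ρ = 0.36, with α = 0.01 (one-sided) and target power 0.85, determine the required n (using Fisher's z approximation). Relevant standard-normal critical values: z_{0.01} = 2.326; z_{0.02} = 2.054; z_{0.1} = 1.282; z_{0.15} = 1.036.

Fisher's z: C = ½·ln((1+r)/(1−r)) = ½·ln(2.1250) = 0.3769.
n = ((z_{α} + z_β)/C)² + 3.
(2.326 + 1.036) / 0.3769 = 3.362 / 0.3769 = 8.920.
n = 8.920² + 3 = 79.57 + 3 = 82.6.
Round up.

n = 83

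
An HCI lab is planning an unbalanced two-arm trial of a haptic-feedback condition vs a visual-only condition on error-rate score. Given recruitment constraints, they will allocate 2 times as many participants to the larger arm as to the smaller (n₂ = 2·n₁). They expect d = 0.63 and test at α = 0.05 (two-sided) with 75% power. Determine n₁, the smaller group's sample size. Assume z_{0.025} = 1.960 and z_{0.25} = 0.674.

n₁ = 27

With allocation ratio k = n₂/n₁ = 2, Var(x̄₁−x̄₂) = σ²(1/n₁ + 1/(k·n₁)) = σ²·(k+1)/(k·n₁).
So n₁ = (1 + 1/k)·((z_{α/2} + z_β)/d)² = 1.500 × (2.634/0.63)².
n₁ = 1.500 × 17.48 = 26.2.
Round up: n₁ = 27, giving n₂ = 2 × 27 = 54.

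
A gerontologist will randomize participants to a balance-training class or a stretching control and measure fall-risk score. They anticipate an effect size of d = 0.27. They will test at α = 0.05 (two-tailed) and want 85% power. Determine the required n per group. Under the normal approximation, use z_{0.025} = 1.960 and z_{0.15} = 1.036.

For two independent groups with equal n: n = 2·((z_{α/2} + z_β) / d)².
z_{α/2} + z_β = 1.960 + 1.036 = 2.996.
n = 2 × (2.996 / 0.27)² = 2 × 11.096² = 2 × 123.13 = 246.3.
Round up to the next whole participant.

n = 247 per group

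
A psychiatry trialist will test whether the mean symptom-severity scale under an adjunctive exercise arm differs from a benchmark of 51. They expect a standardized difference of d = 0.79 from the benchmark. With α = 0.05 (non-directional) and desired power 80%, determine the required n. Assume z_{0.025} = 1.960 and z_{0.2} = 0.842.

For a one-sample test: n = ((z_{α/2} + z_β) / d)².
z_{α/2} + z_β = 1.960 + 0.842 = 2.802.
n = (2.802 / 0.79)² = 3.547² = 12.58.
Round up.

n = 13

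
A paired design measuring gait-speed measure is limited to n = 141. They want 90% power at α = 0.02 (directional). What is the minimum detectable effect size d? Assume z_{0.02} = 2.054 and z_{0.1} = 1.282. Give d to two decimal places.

For a single sample (or paired design) of n = 141: d_min = (z_{α} + z_β)/√n.
z-sum = 2.054 + 1.282 = 3.336.
d_min = 3.336 / √141 = 3.336 / 11.874 = 0.281.

d_min ≈ 0.28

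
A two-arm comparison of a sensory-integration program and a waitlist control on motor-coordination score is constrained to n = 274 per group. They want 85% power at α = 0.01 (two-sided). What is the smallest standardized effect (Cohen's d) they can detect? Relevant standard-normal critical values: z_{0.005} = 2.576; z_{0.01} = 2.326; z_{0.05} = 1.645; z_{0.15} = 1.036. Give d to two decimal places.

For two independent groups of n = 274 each: d_min = (z_{α/2} + z_β)·√(2/n).
z-sum = 2.576 + 1.036 = 3.612.
d_min = 3.612 × √(2/274) = 3.612 × 0.0854 = 0.309.

d_min ≈ 0.31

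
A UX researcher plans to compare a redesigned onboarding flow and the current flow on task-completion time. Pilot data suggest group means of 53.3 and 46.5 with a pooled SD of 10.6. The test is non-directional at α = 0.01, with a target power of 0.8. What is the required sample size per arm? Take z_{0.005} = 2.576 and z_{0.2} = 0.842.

Cohen's d = |M₁ − M₂| / SD_pooled = |53.3 − 46.5| / 10.6 = 6.8 / 10.6 = 0.642.
For two independent groups with equal n: n = 2·((z_{α/2} + z_β) / d)².
z_{α/2} + z_β = 2.576 + 0.842 = 3.418.
n = 2 × (3.418 / 0.642)² = 2 × 5.324² = 2 × 28.34 = 56.7.
Round up to the next whole participant.

n = 57 per group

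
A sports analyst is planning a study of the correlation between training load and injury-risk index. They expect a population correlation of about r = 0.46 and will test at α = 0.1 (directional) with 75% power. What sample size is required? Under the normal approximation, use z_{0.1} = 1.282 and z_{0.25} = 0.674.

n = 19

Fisher's z: C = ½·ln((1+r)/(1−r)) = ½·ln(2.7037) = 0.4973.
n = ((z_{α} + z_β)/C)² + 3.
(1.282 + 0.674) / 0.4973 = 1.956 / 0.4973 = 3.933.
n = 3.933² + 3 = 15.47 + 3 = 18.5.
Round up.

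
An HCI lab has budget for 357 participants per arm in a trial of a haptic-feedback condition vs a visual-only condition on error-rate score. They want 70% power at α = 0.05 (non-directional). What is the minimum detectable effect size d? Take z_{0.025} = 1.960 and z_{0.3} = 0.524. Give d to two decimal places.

d_min ≈ 0.19

For two independent groups of n = 357 each: d_min = (z_{α/2} + z_β)·√(2/n).
z-sum = 1.960 + 0.524 = 2.484.
d_min = 2.484 × √(2/357) = 2.484 × 0.0748 = 0.186.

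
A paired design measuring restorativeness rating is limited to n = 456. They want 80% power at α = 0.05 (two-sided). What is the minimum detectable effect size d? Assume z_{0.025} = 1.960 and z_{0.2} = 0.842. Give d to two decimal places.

d_min ≈ 0.13

For a single sample (or paired design) of n = 456: d_min = (z_{α/2} + z_β)/√n.
z-sum = 1.960 + 0.842 = 2.802.
d_min = 2.802 / √456 = 2.802 / 21.354 = 0.131.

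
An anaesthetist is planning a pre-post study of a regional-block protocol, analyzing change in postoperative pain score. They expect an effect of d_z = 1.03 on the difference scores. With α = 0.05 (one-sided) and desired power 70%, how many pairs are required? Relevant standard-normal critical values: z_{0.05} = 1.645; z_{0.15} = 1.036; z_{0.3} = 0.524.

For a paired (one-sample on differences) test: n = ((z_{α} + z_β) / d)².
z_{α} + z_β = 1.645 + 0.524 = 2.169.
n = (2.169 / 1.03)² = 2.106² = 4.43.
Round up.

n = 5 pairs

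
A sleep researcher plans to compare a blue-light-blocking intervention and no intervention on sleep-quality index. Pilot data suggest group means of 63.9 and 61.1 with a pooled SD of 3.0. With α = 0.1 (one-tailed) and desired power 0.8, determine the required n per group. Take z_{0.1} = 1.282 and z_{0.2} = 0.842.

Cohen's d = |M₁ − M₂| / SD_pooled = |63.9 − 61.1| / 3.0 = 2.8 / 3.0 = 0.933.
For two independent groups with equal n: n = 2·((z_{α} + z_β) / d)².
z_{α} + z_β = 1.282 + 0.842 = 2.124.
n = 2 × (2.124 / 0.933)² = 2 × 2.277² = 2 × 5.18 = 10.4.
Round up to the next whole participant.

n = 11 per group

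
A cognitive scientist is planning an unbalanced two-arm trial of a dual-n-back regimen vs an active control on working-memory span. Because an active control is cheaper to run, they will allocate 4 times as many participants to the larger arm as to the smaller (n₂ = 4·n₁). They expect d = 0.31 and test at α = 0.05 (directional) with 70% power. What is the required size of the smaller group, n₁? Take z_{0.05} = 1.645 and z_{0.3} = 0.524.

With allocation ratio k = n₂/n₁ = 4, Var(x̄₁−x̄₂) = σ²(1/n₁ + 1/(k·n₁)) = σ²·(k+1)/(k·n₁).
So n₁ = (1 + 1/k)·((z_{α} + z_β)/d)² = 1.250 × (2.169/0.31)².
n₁ = 1.250 × 48.95 = 61.2.
Round up: n₁ = 62, giving n₂ = 4 × 62 = 248.

n₁ = 62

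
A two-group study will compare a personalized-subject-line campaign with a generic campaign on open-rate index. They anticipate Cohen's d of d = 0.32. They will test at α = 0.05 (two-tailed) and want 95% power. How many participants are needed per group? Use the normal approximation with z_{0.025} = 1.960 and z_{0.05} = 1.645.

n = 254 per group

For two independent groups with equal n: n = 2·((z_{α/2} + z_β) / d)².
z_{α/2} + z_β = 1.960 + 1.645 = 3.605.
n = 2 × (3.605 / 0.32)² = 2 × 11.266² = 2 × 126.91 = 253.8.
Round up to the next whole participant.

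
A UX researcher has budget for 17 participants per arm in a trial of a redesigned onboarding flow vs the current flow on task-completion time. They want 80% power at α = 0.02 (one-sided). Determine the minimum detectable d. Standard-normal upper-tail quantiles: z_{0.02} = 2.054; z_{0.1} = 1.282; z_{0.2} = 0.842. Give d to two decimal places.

d_min ≈ 0.99

For two independent groups of n = 17 each: d_min = (z_{α} + z_β)·√(2/n).
z-sum = 2.054 + 0.842 = 2.896.
d_min = 2.896 × √(2/17) = 2.896 × 0.3430 = 0.993.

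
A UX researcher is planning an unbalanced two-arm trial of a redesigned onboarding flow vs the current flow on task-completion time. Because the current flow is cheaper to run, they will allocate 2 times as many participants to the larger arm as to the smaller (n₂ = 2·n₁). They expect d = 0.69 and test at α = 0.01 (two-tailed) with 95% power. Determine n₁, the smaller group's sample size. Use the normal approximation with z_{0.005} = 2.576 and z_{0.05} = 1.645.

n₁ = 57

With allocation ratio k = n₂/n₁ = 2, Var(x̄₁−x̄₂) = σ²(1/n₁ + 1/(k·n₁)) = σ²·(k+1)/(k·n₁).
So n₁ = (1 + 1/k)·((z_{α/2} + z_β)/d)² = 1.500 × (4.221/0.69)².
n₁ = 1.500 × 37.42 = 56.1.
Round up: n₁ = 57, giving n₂ = 2 × 57 = 114.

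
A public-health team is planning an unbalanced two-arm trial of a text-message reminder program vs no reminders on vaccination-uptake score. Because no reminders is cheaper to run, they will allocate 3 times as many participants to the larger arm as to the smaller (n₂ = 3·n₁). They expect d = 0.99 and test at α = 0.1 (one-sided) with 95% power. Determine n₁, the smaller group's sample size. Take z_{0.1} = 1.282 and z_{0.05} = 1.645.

With allocation ratio k = n₂/n₁ = 3, Var(x̄₁−x̄₂) = σ²(1/n₁ + 1/(k·n₁)) = σ²·(k+1)/(k·n₁).
So n₁ = (1 + 1/k)·((z_{α} + z_β)/d)² = 1.333 × (2.927/0.99)².
n₁ = 1.333 × 8.74 = 11.7.
Round up: n₁ = 12, giving n₂ = 3 × 12 = 36.

n₁ = 12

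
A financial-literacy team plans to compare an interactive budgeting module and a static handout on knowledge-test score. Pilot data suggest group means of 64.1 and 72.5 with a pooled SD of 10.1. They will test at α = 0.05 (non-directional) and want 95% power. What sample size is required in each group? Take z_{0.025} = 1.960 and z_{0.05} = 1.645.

n = 38 per group

Cohen's d = |M₁ − M₂| / SD_pooled = |64.1 − 72.5| / 10.1 = 8.4 / 10.1 = 0.832.
For two independent groups with equal n: n = 2·((z_{α/2} + z_β) / d)².
z_{α/2} + z_β = 1.960 + 1.645 = 3.605.
n = 2 × (3.605 / 0.832)² = 2 × 4.333² = 2 × 18.77 = 37.5.
Round up to the next whole participant.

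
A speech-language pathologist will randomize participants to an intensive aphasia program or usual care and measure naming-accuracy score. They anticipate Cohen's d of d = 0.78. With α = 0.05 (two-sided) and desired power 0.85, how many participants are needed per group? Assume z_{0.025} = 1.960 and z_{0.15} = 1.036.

For two independent groups with equal n: n = 2·((z_{α/2} + z_β) / d)².
z_{α/2} + z_β = 1.960 + 1.036 = 2.996.
n = 2 × (2.996 / 0.78)² = 2 × 3.841² = 2 × 14.75 = 29.5.
Round up to the next whole participant.

n = 30 per group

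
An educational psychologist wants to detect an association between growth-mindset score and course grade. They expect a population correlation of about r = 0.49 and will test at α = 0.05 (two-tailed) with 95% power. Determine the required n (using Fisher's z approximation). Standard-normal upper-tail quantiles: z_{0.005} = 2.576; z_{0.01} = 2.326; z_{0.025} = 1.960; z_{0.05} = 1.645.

n = 49

Fisher's z: C = ½·ln((1+r)/(1−r)) = ½·ln(2.9216) = 0.5361.
n = ((z_{α/2} + z_β)/C)² + 3.
(1.960 + 1.645) / 0.5361 = 3.605 / 0.5361 = 6.724.
n = 6.724² + 3 = 45.22 + 3 = 48.2.
Round up.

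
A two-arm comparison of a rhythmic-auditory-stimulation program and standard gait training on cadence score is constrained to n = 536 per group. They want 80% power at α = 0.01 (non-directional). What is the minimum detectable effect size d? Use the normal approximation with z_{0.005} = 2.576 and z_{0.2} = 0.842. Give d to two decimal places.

For two independent groups of n = 536 each: d_min = (z_{α/2} + z_β)·√(2/n).
z-sum = 2.576 + 0.842 = 3.418.
d_min = 3.418 × √(2/536) = 3.418 × 0.0611 = 0.209.

d_min ≈ 0.21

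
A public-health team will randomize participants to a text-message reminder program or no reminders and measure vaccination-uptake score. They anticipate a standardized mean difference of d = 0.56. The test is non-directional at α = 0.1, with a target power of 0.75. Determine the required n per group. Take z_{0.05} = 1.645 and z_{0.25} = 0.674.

n = 35 per group

For two independent groups with equal n: n = 2·((z_{α/2} + z_β) / d)².
z_{α/2} + z_β = 1.645 + 0.674 = 2.319.
n = 2 × (2.319 / 0.56)² = 2 × 4.141² = 2 × 17.15 = 34.3.
Round up to the next whole participant.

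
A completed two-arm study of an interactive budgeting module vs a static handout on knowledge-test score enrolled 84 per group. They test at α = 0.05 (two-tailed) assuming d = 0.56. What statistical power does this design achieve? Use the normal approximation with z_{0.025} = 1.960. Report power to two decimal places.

For two equal groups, power = Φ(d·√(n/2) − z_{α/2}).
d·√(n/2) = 0.56 × √(84/2) = 0.56 × 6.481 = 3.629.
z_β = 3.629 − 1.960 = 1.669.
Power = Φ(1.669) = 0.952.

power ≈ 0.95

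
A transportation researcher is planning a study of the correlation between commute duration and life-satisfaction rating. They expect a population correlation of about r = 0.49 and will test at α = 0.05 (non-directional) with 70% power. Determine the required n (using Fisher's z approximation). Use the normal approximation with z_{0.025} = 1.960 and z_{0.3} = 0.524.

Fisher's z: C = ½·ln((1+r)/(1−r)) = ½·ln(2.9216) = 0.5361.
n = ((z_{α/2} + z_β)/C)² + 3.
(1.960 + 0.524) / 0.5361 = 2.484 / 0.5361 = 4.633.
n = 4.633² + 3 = 21.47 + 3 = 24.5.
Round up.

n = 25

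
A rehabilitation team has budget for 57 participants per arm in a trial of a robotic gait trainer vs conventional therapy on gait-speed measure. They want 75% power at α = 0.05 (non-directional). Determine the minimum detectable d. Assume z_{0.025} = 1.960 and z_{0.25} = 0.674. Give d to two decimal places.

For two independent groups of n = 57 each: d_min = (z_{α/2} + z_β)·√(2/n).
z-sum = 1.960 + 0.674 = 2.634.
d_min = 2.634 × √(2/57) = 2.634 × 0.1873 = 0.493.

d_min ≈ 0.49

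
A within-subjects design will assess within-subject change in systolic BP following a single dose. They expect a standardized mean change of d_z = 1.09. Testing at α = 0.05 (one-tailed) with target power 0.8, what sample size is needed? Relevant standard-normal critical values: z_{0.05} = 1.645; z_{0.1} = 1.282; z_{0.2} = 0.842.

For a paired (one-sample on differences) test: n = ((z_{α} + z_β) / d)².
z_{α} + z_β = 1.645 + 0.842 = 2.487.
n = (2.487 / 1.09)² = 2.282² = 5.21.
Round up.

n = 6 pairs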